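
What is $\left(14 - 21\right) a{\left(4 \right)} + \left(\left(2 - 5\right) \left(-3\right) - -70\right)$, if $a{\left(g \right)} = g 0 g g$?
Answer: $79$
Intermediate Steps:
$a{\left(g \right)} = 0$ ($a{\left(g \right)} = g 0 g = 0 g = 0$)
$\left(14 - 21\right) a{\left(4 \right)} + \left(\left(2 - 5\right) \left(-3\right) - -70\right) = \left(14 - 21\right) 0 + \left(\left(2 - 5\right) \left(-3\right) - -70\right) = \left(-7\right) 0 + \left(\left(-3\right) \left(-3\right) + 70\right) = 0 + \left(9 + 70\right) = 0 + 79 = 79$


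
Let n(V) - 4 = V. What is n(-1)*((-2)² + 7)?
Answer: 33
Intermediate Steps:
n(V) = 4 + V
n(-1)*((-2)² + 7) = (4 - 1)*((-2)² + 7) = 3*(4 + 7) = 3*11 = 33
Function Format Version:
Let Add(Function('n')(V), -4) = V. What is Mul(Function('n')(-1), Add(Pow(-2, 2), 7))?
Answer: 33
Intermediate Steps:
Function('n')(V) = Add(4, V)
Mul(Function('n')(-1), Add(Pow(-2, 2), 7)) = Mul(Add(4, -1), Add(Pow(-2, 2), 7)) = Mul(3, Add(4, 7)) = Mul(3, 11) = 33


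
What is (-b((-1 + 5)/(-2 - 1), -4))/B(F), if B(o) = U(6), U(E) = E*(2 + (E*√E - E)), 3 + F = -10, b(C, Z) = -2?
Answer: 1/150 + √6/100 ≈ 0.031162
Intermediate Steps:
F = -13 (F = -3 - 10 = -13)
U(E) = E*(2 + E^(3/2) - E) (U(E) = E*(2 + (E^(3/2) - E)) = E*(2 + E^(3/2) - E))
B(o) = -24 + 36*√6 (B(o) = 6^(5/2) - 1*6² + 2*6 = 36*√6 - 1*36 + 12 = 36*√6 - 36 + 12 = -24 + 36*√6)
(-b((-1 + 5)/(-2 - 1), -4))/B(F) = (-1*(-2))/(-24 + 36*√6) = 2/(-24 + 36*√6)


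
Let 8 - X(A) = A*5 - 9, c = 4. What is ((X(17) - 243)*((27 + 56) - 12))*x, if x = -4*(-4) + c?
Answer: -441620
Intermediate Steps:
x = 20 (x = -4*(-4) + 4 = 16 + 4 = 20)
X(A) = 17 - 5*A (X(A) = 8 - (A*5 - 9) = 8 - (5*A - 9) = 8 - (-9 + 5*A) = 8 + (9 - 5*A) = 17 - 5*A)
((X(17) - 243)*((27 + 56) - 12))*x = (((17 - 5*17) - 243)*((27 + 56) - 12))*20 = (((17 - 85) - 243)*(83 - 12))*20 = ((-68 - 243)*71)*20 = -311*71*20 = -22081*20 = -441620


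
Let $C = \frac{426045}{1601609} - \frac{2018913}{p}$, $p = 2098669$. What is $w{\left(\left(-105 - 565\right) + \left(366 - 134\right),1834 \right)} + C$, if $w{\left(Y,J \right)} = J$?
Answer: $\frac{6162187906747202}{3361247158421} \approx 1833.3$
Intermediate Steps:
$C = - \frac{2339381796912}{3361247158421}$ ($C = \frac{426045}{1601609} - \frac{2018913}{2098669} = - \frac{2339381796912}{3361247158421} \approx -0.69599$)
$w{\left(\left(-105 - 565\right) + \left(366 - 134\right),1834 \right)} + C = 1834 - \frac{2339381796912}{3361247158421} = \frac{6162187906747202}{3361247158421}$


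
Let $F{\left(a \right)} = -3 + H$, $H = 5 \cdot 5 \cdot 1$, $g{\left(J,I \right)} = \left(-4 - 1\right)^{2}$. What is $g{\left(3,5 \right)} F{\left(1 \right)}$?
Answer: $550$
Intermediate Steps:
$g{\left(J,I \right)} = 25$ ($g{\left(J,I \right)} = \left(-5\right)^{2} = 25$)
$H = 25$ ($H = 25 \cdot 1 = 25$)
$F{\left(a \right)} = 22$ ($F{\left(a \right)} = -3 + 25 = 22$)
$g{\left(3,5 \right)} F{\left(1 \right)} = 25 \cdot 22 = 550$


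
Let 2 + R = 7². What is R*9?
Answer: 423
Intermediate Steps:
R = 47 (R = -2 + 7² = -2 + 49 = 47)
R*9 = 47*9 = 423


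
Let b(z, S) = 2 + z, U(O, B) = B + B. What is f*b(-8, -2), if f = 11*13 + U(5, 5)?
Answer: -918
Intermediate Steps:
U(O, B) = 2*B
f = 153 (f = 11*13 + 2*5 = 143 + 10 = 153)
f*b(-8, -2) = 153*(2 - 8) = 153*(-6) = -918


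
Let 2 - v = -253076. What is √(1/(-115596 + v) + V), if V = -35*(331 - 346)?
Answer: √9923182807582/137482 ≈ 22.913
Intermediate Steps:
v = 253078 (v = 2 - 1*(-253076) = 2 + 253076 = 253078)
V = 525 (V = -35*(-15) = 525)
√(1/(-115596 + v) + V) = √(1/(-115596 + 253078) + 525) = √(1/137482 + 525) = √(72178051/137482) = √9923182807582/137482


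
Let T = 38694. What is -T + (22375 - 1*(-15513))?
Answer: -806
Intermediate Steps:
-T + (22375 - 1*(-15513)) = -1*38694 + (22375 - 1*(-15513)) = -38694 + (22375 + 15513) = -38694 + 37888 = -806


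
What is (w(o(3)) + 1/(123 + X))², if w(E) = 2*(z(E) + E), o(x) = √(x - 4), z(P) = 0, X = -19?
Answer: -43263/10816 + I/26 ≈ -3.9999 + 0.038462*I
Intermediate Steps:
o(x) = √(-4 + x)
w(E) = 2*E (w(E) = 2*(0 + E) = 2*E)
(w(o(3)) + 1/(123 + X))² = (2*√(-4 + 3) + 1/(123 - 19))² = (2*√(-1) + 1/104)² = (2*I + 1/104)² = (1/104 + 2*I)²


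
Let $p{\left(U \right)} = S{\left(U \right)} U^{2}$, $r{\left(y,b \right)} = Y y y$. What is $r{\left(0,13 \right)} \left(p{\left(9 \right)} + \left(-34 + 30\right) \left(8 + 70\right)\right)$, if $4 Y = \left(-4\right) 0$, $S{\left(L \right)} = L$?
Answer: $0$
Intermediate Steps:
$Y = 0$ ($Y = \frac{\left(-4\right) 0}{4} = \frac{1}{4} \cdot 0 = 0$)
$r{\left(y,b \right)} = 0$ ($r{\left(y,b \right)} = 0 y y = 0 y = 0$)
$p{\left(U \right)} = U^{3}$ ($p{\left(U \right)} = U U^{2} = U^{3}$)
$r{\left(0,13 \right)} \left(p{\left(9 \right)} + \left(-34 + 30\right) \left(8 + 70\right)\right) = 0 \left(9^{3} + \left(-34 + 30\right) \left(8 + 70\right)\right) = 0 \left(729 - 312\right) = 0 \cdot 417 = 0$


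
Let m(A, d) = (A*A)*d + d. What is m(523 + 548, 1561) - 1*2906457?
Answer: 1787626105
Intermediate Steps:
m(A, d) = d + d*A**2 (m(A, d) = A**2*d + d = d*A**2 + d = d + d*A**2)
m(523 + 548, 1561) - 1*2906457 = 1561*(1 + (523 + 548)**2) - 1*2906457 = 1561*(1 + 1071**2) - 2906457 = 1561*(1 + 1147041) - 2906457 = 1561*1147042 - 2906457 = 1790532562 - 2906457 = 1787626105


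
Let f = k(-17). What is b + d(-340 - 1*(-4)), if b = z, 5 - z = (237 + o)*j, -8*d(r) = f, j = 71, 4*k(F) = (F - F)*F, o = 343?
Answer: -41175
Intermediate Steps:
k(F) = 0 (k(F) = ((F - F)*F)/4 = (0*F)/4 = (¼)*0 = 0)
f = 0
d(r) = 0 (d(r) = -⅛*0 = 0)
z = -41175 (z = 5 - (237 + 343)*71 = 5 - 580*71 = 5 - 1*41180 = 5 - 41180 = -41175)
b = -41175
b + d(-340 - 1*(-4)) = -41175 + 0 = -41175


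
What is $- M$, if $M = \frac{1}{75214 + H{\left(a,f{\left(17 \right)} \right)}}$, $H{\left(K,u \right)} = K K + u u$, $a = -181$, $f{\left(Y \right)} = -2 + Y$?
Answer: $- \frac{1}{108200} \approx -9.2421 \cdot 10^{-6}$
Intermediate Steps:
$H{\left(K,u \right)} = K^{2} + u^{2}$
$M = \frac{1}{108200}$ ($M = \frac{1}{75214 + \left(\left(-181\right)^{2} + \left(-2 + 17\right)^{2}\right)} = \frac{1}{75214 + \left(32761 + 15^{2}\right)} = \frac{1}{75214 + \left(32761 + 225\right)} = \frac{1}{75214 + 32986} = \frac{1}{108200} \approx 9.2421 \cdot 10^{-6}$)
$- M = \left(-1\right) \frac{1}{108200} = - \frac{1}{108200}$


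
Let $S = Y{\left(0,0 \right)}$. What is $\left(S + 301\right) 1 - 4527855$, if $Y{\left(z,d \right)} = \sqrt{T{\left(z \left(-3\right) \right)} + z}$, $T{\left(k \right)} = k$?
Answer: $-4527554$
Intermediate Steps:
$Y{\left(z,d \right)} = \sqrt{2} \sqrt{- z}$ ($Y{\left(z,d \right)} = \sqrt{z \left(-3\right) + z} = \sqrt{- 3 z + z} = \sqrt{- 2 z} = \sqrt{2} \sqrt{- z}$)
$S = 0$ ($S = \sqrt{2} \sqrt{\left(-1\right) 0} = \sqrt{2} \sqrt{0} = \sqrt{2} \cdot 0 = 0$)
$\left(S + 301\right) 1 - 4527855 = \left(0 + 301\right) 1 - 4527855 = 301 \cdot 1 - 4527855 = 301 - 4527855 = -4527554$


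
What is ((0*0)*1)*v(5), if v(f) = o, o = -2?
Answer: 0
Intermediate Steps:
v(f) = -2
((0*0)*1)*v(5) = ((0*0)*1)*(-2) = (0*1)*(-2) = 0*(-2) = 0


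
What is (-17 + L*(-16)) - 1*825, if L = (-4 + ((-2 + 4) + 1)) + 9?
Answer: -970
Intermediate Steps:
L = 8 (L = (-4 + (2 + 1)) + 9 = (-4 + 3) + 9 = -1 + 9 = 8)
(-17 + L*(-16)) - 1*825 = (-17 + 8*(-16)) - 1*825 = (-17 - 128) - 825 = -145 - 825 = -970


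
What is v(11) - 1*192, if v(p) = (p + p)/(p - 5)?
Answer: -565/3 ≈ -188.33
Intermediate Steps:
v(p) = 2*p/(-5 + p) (v(p) = (2*p)/(-5 + p) = 2*p/(-5 + p))
v(11) - 1*192 = 2*11/(-5 + 11) - 1*192 = 2*11/6 - 192 = 2*11*(⅙) - 192 = 11/3 - 192 = -565/3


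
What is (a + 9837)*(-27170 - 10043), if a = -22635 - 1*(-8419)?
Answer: 162955727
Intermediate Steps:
a = -14216 (a = -22635 + 8419 = -14216)
(a + 9837)*(-27170 - 10043) = (-14216 + 9837)*(-27170 - 10043) = -4379*(-37213) = 162955727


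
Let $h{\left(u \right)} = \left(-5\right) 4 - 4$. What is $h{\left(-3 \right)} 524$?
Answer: $-12576$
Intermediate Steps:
$h{\left(u \right)} = -24$ ($h{\left(u \right)} = -20 - 4 = -24$)
$h{\left(-3 \right)} 524 = \left(-24\right) 524 = -12576$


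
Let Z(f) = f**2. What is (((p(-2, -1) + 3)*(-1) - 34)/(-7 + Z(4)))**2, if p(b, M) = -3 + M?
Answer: 121/9 ≈ 13.444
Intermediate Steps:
(((p(-2, -1) + 3)*(-1) - 34)/(-7 + Z(4)))**2 = ((((-3 - 1) + 3)*(-1) - 34)/(-7 + 4**2))**2 = (((-4 + 3)*(-1) - 34)/(-7 + 16))**2 = ((-1*(-1) - 34)/9)**2 = ((1 - 34)*(1/9))**2 = (-33*1/9)**2 = (-11/3)**2 = 121/9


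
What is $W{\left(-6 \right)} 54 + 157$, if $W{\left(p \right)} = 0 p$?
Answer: $157$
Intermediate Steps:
$W{\left(p \right)} = 0$
$W{\left(-6 \right)} 54 + 157 = 0 \cdot 54 + 157 = 0 + 157 = 157$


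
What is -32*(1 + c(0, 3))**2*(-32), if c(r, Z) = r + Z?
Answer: 16384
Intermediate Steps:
c(r, Z) = Z + r
-32*(1 + c(0, 3))**2*(-32) = -32*(1 + (3 + 0))**2*(-32) = -32*(1 + 3)**2*(-32) = -32*4**2*(-32) = -32*16*(-32) = -512*(-32) = 16384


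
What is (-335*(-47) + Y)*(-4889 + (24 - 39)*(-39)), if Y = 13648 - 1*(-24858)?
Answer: -233496304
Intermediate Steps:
Y = 38506 (Y = 13648 + 24858 = 38506)
(-335*(-47) + Y)*(-4889 + (24 - 39)*(-39)) = (-335*(-47) + 38506)*(-4889 + (24 - 39)*(-39)) = (15745 + 38506)*(-4889 - 15*(-39)) = 54251*(-4889 + 585) = 54251*(-4304) = -233496304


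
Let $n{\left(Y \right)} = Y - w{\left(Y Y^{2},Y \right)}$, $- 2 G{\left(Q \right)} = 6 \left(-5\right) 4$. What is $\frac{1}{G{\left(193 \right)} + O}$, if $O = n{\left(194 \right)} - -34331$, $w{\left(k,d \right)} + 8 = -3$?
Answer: $\frac{1}{34596} \approx 2.8905 \cdot 10^{-5}$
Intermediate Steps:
$w{\left(k,d \right)} = -11$ ($w{\left(k,d \right)} = -8 - 3 = -11$)
$G{\left(Q \right)} = 60$ ($G{\left(Q \right)} = - \frac{6 \left(-5\right) 4}{2} = - \frac{\left(-30\right) 4}{2} = \left(- \frac{1}{2}\right) \left(-120\right) = 60$)
$n{\left(Y \right)} = 11 + Y$ ($n{\left(Y \right)} = Y - -11 = Y + 11 = 11 + Y$)
$O = 34536$ ($O = \left(11 + 194\right) - -34331 = 205 + 34331 = 34536$)
$\frac{1}{G{\left(193 \right)} + O} = \frac{1}{60 + 34536} = \frac{1}{34596}$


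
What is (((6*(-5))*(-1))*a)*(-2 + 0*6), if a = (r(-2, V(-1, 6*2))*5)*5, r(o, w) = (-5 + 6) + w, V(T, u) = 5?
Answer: -9000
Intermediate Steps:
r(o, w) = 1 + w
a = 150 (a = ((1 + 5)*5)*5 = (6*5)*5 = 30*5 = 150)
(((6*(-5))*(-1))*a)*(-2 + 0*6) = (((6*(-5))*(-1))*150)*(-2 + 0*6) = (-30*(-1)*150)*(-2 + 0) = (30*150)*(-2) = 4500*(-2) = -9000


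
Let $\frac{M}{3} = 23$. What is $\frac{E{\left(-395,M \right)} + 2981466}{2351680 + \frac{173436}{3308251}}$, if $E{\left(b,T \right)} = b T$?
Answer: $\frac{9773271494961}{7779947885116} \approx 1.2562$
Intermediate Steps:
$M = 69$ ($M = 3 \cdot 23 = 69$)
$E{\left(b,T \right)} = T b$
$\frac{E{\left(-395,M \right)} + 2981466}{2351680 + \frac{173436}{3308251}} = \frac{69 \left(-395\right) + 2981466}{2351680 + \frac{173436}{3308251}} = \frac{-27255 + 2981466}{2351680 + 173436 \cdot \frac{1}{3308251}} = \frac{2954211}{2351680 + \frac{173436}{3308251}} = \frac{2954211}{\frac{7779947885116}{3308251}} = 2954211 \cdot \frac{3308251}{7779947885116} = \frac{9773271494961}{7779947885116}$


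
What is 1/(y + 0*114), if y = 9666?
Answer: 1/9666 ≈ 0.00010346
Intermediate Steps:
1/(y + 0*114) = 1/(9666 + 0*114) = 1/(9666 + 0) = 1/9666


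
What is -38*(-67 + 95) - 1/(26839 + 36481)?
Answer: -67372481/63320 ≈ -1064.0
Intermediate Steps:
-38*(-67 + 95) - 1/(26839 + 36481) = -38*28 - 1/63320 = -1064 - 1*1/63320 = -1064 - 1/63320 = -67372481/63320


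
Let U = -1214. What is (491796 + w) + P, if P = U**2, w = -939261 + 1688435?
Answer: 2714766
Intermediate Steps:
w = 749174
P = 1473796 (P = (-1214)**2 = 1473796)
(491796 + w) + P = (491796 + 749174) + 1473796 = 1240970 + 1473796 = 2714766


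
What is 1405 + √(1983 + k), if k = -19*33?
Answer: 1405 + 2*√339 ≈ 1441.8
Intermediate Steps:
k = -627
1405 + √(1983 + k) = 1405 + √(1983 - 627) = 1405 + √1356 = 1405 + 2*√339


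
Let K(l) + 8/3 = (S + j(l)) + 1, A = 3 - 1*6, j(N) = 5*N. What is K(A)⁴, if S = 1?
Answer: 4879681/81 ≈ 60243.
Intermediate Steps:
A = -3 (A = 3 - 6 = -3)
K(l) = -⅔ + 5*l (K(l) = -8/3 + ((1 + 5*l) + 1) = -8/3 + (2 + 5*l) = -⅔ + 5*l)
K(A)⁴ = (-⅔ + 5*(-3))⁴ = (-⅔ - 15)⁴ = (-47/3)⁴ = 4879681/81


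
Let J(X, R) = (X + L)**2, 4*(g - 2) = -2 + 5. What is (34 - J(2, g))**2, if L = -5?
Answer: 625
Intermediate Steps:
g = 11/4 (g = 2 + (-2 + 5)/4 = 2 + (1/4)*3 = 2 + 3/4 = 11/4 ≈ 2.7500)
J(X, R) = (-5 + X)**2 (J(X, R) = (X - 5)**2 = (-5 + X)**2)
(34 - J(2, g))**2 = (34 - (-5 + 2)**2)**2 = (34 - 1*(-3)**2)**2 = (34 - 1*9)**2 = (34 - 9)**2 = 25**2 = 625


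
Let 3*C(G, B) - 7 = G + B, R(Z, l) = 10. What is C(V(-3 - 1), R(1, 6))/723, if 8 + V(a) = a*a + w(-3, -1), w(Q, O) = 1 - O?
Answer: 3/241 ≈ 0.012448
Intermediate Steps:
V(a) = -6 + a² (V(a) = -8 + (a*a + (1 - 1*(-1))) = -8 + (a² + (1 + 1)) = -8 + (a² + 2) = -8 + (2 + a²) = -6 + a²)
C(G, B) = 7/3 + B/3 + G/3 (C(G, B) = 7/3 + (G + B)/3 = 7/3 + (B + G)/3 = 7/3 + (B/3 + G/3) = 7/3 + B/3 + G/3)
C(V(-3 - 1), R(1, 6))/723 = (7/3 + (⅓)*10 + (-6 + (-3 - 1)²)/3)/723 = (7/3 + 10/3 + (-6 + (-4)²)/3)*(1/723) = (7/3 + 10/3 + (-6 + 16)/3)*(1/723) = (7/3 + 10/3 + (⅓)*10)*(1/723) = (7/3 + 10/3 + 10/3)*(1/723) = 9*(1/723) = 3/241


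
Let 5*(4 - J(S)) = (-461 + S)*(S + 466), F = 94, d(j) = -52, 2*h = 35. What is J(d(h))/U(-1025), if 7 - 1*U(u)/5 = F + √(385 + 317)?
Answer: -6159658/57225 + 212402*√78/57225 ≈ -74.858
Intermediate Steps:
h = 35/2 (h = (½)*35 = 35/2 ≈ 17.500)
J(S) = 4 - (-461 + S)*(466 + S)/5 (J(S) = 4 - (-461 + S)*(S + 466)/5 = 4 - (-461 + S)*(466 + S)/5)
U(u) = -435 - 15*√78 (U(u) = 35 - 5*(94 + √(385 + 317)) = 35 - 5*(94 + √702) = 35 - 5*(94 + 3*√78) = 35 + (-470 - 15*√78) = -435 - 15*√78)
J(d(h))/U(-1025) = (214846/5 - 1*(-52) - ⅕*(-52)²)/(-435 - 15*√78) = (214846/5 + 52 - ⅕*2704)/(-435 - 15*√78) = (214846/5 + 52 - 2704/5)/(-435 - 15*√78) = 212402/(5*(-435 - 15*√78))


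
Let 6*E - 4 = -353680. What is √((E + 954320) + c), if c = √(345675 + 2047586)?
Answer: √(895374 + √2393261) ≈ 947.06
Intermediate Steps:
E = -58946 (E = ⅔ + (⅙)*(-353680) = ⅔ - 176840/3 = -58946)
c = √2393261 ≈ 1547.0
√((E + 954320) + c) = √((-58946 + 954320) + √2393261) = √(895374 + √2393261)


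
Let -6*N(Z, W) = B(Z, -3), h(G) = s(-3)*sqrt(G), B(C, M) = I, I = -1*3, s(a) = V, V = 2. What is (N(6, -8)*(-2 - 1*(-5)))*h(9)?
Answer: 9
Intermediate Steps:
s(a) = 2
I = -3
B(C, M) = -3
h(G) = 2*sqrt(G)
N(Z, W) = 1/2 (N(Z, W) = -1/6*(-3) = 1/2)
(N(6, -8)*(-2 - 1*(-5)))*h(9) = ((-2 - 1*(-5))/2)*(2*sqrt(9)) = ((-2 + 5)/2)*(2*3) = ((1/2)*3)*6 = (3/2)*6 = 9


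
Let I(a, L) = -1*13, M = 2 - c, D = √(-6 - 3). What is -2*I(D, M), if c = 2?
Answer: 26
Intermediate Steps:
D = 3*I (D = √(-9) = 3*I ≈ 3.0*I)
M = 0 (M = 2 - 1*2 = 2 - 2 = 0)
I(a, L) = -13
-2*I(D, M) = -2*(-13) = 26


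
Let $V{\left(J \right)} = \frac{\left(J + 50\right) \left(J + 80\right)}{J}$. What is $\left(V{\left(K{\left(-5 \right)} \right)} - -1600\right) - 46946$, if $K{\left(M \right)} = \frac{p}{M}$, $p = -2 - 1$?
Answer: $- \frac{578231}{15} \approx -38549.0$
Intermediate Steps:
$p = -3$ ($p = -2 - 1 = -3$)
$K{\left(M \right)} = - \frac{3}{M}$
$V{\left(J \right)} = \frac{\left(50 + J\right) \left(80 + J\right)}{J}$
$\left(V{\left(K{\left(-5 \right)} \right)} - -1600\right) - 46946 = \left(\left(130 - \frac{3}{-5} + \frac{4000}{\left(-3\right) \frac{1}{-5}}\right) - -1600\right) - 46946 = \left(\left(130 - - \frac{3}{5} + \frac{4000}{\left(-3\right) \left(- \frac{1}{5}\right)}\right) + 1600\right) - 46946 = \left(\left(130 + \frac{3}{5} + \frac{4000}{\frac{3}{5}}\right) + 1600\right) - 46946 = \left(\left(130 + \frac{3}{5} + 4000 \cdot \frac{5}{3}\right) + 1600\right) - 46946 = \left(\left(130 + \frac{3}{5} + \frac{20000}{3}\right) + 1600\right) - 46946 = \left(\frac{101959}{15} + 1600\right) - 46946 = \frac{125959}{15} - 46946 = - \frac{578231}{15}$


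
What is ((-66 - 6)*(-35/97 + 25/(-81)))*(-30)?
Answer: -420800/291 ≈ -1446.0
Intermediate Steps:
((-66 - 6)*(-35/97 + 25/(-81)))*(-30) = -72*(-35*1/97 + 25*(-1/81))*(-30) = -72*(-35/97 - 25/81)*(-30) = -72*(-5260/7857)*(-30) = (42080/873)*(-30) = -420800/291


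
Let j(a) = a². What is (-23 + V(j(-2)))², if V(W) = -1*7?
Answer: 900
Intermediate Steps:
V(W) = -7
(-23 + V(j(-2)))² = (-23 - 7)² = (-30)² = 900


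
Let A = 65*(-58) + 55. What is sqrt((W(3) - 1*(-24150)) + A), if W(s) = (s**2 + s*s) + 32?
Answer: sqrt(20485) ≈ 143.13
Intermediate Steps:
W(s) = 32 + 2*s**2 (W(s) = (s**2 + s**2) + 32 = 2*s**2 + 32 = 32 + 2*s**2)
A = -3715 (A = -3770 + 55 = -3715)
sqrt((W(3) - 1*(-24150)) + A) = sqrt(((32 + 2*3**2) - 1*(-24150)) - 3715) = sqrt(((32 + 2*9) + 24150) - 3715) = sqrt(((32 + 18) + 24150) - 3715) = sqrt((50 + 24150) - 3715) = sqrt(24200 - 3715) = sqrt(20485)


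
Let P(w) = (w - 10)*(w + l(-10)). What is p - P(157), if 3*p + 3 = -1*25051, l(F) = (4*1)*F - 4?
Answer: -74887/3 ≈ -24962.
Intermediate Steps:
l(F) = -4 + 4*F (l(F) = 4*F - 4 = -4 + 4*F)
p = -25054/3 (p = -1 + (-1*25051)/3 = -1 + (1/3)*(-25051) = -1 - 25051/3 = -25054/3 ≈ -8351.3)
P(w) = (-44 + w)*(-10 + w) (P(w) = (w - 10)*(w + (-4 + 4*(-10))) = (-10 + w)*(w + (-4 - 40)) = (-10 + w)*(w - 44) = (-10 + w)*(-44 + w) = (-44 + w)*(-10 + w))
p - P(157) = -25054/3 - (440 + 157**2 - 54*157) = -25054/3 - (440 + 24649 - 8478) = -25054/3 - 1*16611 = -25054/3 - 16611 = -74887/3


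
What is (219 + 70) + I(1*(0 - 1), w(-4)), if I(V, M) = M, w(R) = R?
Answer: 285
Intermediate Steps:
(219 + 70) + I(1*(0 - 1), w(-4)) = (219 + 70) - 4 = 289 - 4 = 285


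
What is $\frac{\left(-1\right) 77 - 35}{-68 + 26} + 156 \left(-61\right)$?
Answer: $- \frac{28540}{3} \approx -9513.3$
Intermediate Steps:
$\frac{\left(-1\right) 77 - 35}{-68 + 26} + 156 \left(-61\right) = \frac{-77 - 35}{-42} - 9516 = \left(-112\right) \left(- \frac{1}{42}\right) - 9516 = \frac{8}{3} - 9516 = - \frac{28540}{3}$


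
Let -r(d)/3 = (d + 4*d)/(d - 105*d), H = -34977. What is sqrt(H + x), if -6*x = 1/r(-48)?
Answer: I*sqrt(7870085)/15 ≈ 187.02*I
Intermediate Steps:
r(d) = 15/104 (r(d) = -3*(d + 4*d)/(d - 105*d) = -3*5*d/((-104*d)) = -3*5*d*(-1/(104*d)) = -3*(-5/104) = 15/104)
x = -52/45 (x = -1/(6*15/104) = -1/6*104/15 = -52/45 ≈ -1.1556)
sqrt(H + x) = sqrt(-34977 - 52/45) = sqrt(-1574017/45) = I*sqrt(7870085)/15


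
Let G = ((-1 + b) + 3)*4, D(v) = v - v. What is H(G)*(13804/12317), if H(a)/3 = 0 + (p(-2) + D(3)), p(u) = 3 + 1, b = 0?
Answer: 165648/12317 ≈ 13.449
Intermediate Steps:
p(u) = 4
D(v) = 0
G = 8 (G = ((-1 + 0) + 3)*4 = (-1 + 3)*4 = 2*4 = 8)
H(a) = 12 (H(a) = 3*(0 + (4 + 0)) = 3*(0 + 4) = 3*4 = 12)
H(G)*(13804/12317) = 12*(13804/12317) = 165648/12317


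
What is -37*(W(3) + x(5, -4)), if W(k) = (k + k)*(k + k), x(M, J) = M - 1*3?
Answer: -1406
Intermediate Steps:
x(M, J) = -3 + M (x(M, J) = M - 3 = -3 + M)
W(k) = 4*k² (W(k) = (2*k)*(2*k) = 4*k²)
-37*(W(3) + x(5, -4)) = -37*(4*3² + (-3 + 5)) = -37*(4*9 + 2) = -37*(36 + 2) = -37*38 = -1406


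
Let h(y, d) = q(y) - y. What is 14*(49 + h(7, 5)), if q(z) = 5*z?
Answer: 1078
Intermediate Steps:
h(y, d) = 4*y (h(y, d) = 5*y - y = 4*y)
14*(49 + h(7, 5)) = 14*(49 + 4*7) = 14*(49 + 28) = 14*77 = 1078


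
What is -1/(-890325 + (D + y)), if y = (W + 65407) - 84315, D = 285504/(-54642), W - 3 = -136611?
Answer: 9107/9524521571 ≈ 9.5616e-7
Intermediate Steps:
W = -136608 (W = 3 - 136611 = -136608)
D = -47584/9107 (D = 285504*(-1/54642) = -47584/9107 ≈ -5.2250)
y = -155516 (y = (-136608 + 65407) - 84315 = -71201 - 84315 = -155516)
-1/(-890325 + (D + y)) = -1/(-890325 + (-47584/9107 - 155516)) = -1/(-890325 - 1416331796/9107) = -1/(-9524521571/9107) = -1*(-9107/9524521571) = 9107/9524521571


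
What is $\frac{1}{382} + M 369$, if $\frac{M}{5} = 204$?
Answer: $\frac{143777161}{382} \approx 3.7638 \cdot 10^{5}$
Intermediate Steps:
$M = 1020$ ($M = 5 \cdot 204 = 1020$)
$\frac{1}{382} + M 369 = \frac{1}{382} + 1020 \cdot 369 = \frac{1}{382} + 376380 = \frac{143777161}{382}$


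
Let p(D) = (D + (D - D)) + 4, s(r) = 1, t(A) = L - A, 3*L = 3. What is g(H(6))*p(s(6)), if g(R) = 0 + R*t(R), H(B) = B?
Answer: -150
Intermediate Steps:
L = 1 (L = (1/3)*3 = 1)
t(A) = 1 - A
g(R) = R*(1 - R) (g(R) = 0 + R*(1 - R) = R*(1 - R))
p(D) = 4 + D (p(D) = (D + 0) + 4 = D + 4 = 4 + D)
g(H(6))*p(s(6)) = (6*(1 - 1*6))*(4 + 1) = (6*(1 - 6))*5 = (6*(-5))*5 = -30*5 = -150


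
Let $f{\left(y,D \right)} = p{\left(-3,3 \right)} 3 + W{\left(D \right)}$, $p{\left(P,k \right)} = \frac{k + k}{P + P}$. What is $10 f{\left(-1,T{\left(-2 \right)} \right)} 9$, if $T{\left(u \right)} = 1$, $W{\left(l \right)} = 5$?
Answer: $180$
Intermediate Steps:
$p{\left(P,k \right)} = \frac{k}{P}$ ($p{\left(P,k \right)} = \frac{2 k}{2 P} = 2 k \frac{1}{2 P} = \frac{k}{P}$)
$f{\left(y,D \right)} = 2$ ($f{\left(y,D \right)} = \frac{3}{-3} \cdot 3 + 5 = 3 \left(- \frac{1}{3}\right) 3 + 5 = \left(-1\right) 3 + 5 = -3 + 5 = 2$)
$10 f{\left(-1,T{\left(-2 \right)} \right)} 9 = 10 \cdot 2 \cdot 9 = 20 \cdot 9 = 180$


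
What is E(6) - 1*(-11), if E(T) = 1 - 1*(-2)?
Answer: 14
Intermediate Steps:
E(T) = 3 (E(T) = 1 + 2 = 3)
E(6) - 1*(-11) = 3 - 1*(-11) = 3 + 11 = 14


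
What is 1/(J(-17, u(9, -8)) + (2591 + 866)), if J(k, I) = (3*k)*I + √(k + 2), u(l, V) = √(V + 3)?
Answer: 1/(3457 + I*√15 - 51*I*√5) ≈ 0.00028897 + 9.2089e-6*I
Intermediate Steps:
u(l, V) = √(3 + V)
J(k, I) = √(2 + k) + 3*I*k (J(k, I) = 3*I*k + √(2 + k) = √(2 + k) + 3*I*k)
1/(J(-17, u(9, -8)) + (2591 + 866)) = 1/((√(2 - 17) + 3*√(3 - 8)*(-17)) + (2591 + 866)) = 1/((√(-15) + 3*√(-5)*(-17)) + 3457) = 1/((I*√15 + 3*(I*√5)*(-17)) + 3457) = 1/((I*√15 - 51*I*√5) + 3457) = 1/(3457 + I*√15 - 51*I*√5)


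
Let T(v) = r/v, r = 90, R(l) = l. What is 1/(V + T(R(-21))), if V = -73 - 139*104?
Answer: -7/101733 ≈ -6.8808e-5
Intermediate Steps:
T(v) = 90/v
V = -14529 (V = -73 - 14456 = -14529)
1/(V + T(R(-21))) = 1/(-14529 + 90/(-21)) = 1/(-14529 + 90*(-1/21)) = 1/(-14529 - 30/7) = 1/(-101733/7) = -7/101733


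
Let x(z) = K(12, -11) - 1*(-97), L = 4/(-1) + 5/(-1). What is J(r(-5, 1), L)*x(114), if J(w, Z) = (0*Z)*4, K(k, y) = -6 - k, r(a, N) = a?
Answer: 0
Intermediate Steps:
L = -9 (L = 4*(-1) + 5*(-1) = -4 - 5 = -9)
J(w, Z) = 0 (J(w, Z) = 0*4 = 0)
x(z) = 79 (x(z) = (-6 - 1*12) - 1*(-97) = (-6 - 12) + 97 = -18 + 97 = 79)
J(r(-5, 1), L)*x(114) = 0*79 = 0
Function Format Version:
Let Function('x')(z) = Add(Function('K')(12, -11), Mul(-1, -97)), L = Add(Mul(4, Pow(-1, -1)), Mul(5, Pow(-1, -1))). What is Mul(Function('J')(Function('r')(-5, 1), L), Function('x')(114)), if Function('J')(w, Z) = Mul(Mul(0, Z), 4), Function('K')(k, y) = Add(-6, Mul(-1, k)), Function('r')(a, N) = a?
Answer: 0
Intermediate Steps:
L = -9 (L = Add(Mul(4, -1), Mul(5, -1)) = Add(-4, -5) = -9)
Function('J')(w, Z) = 0 (Function('J')(w, Z) = Mul(0, 4) = 0)
Function('x')(z) = 79 (Function('x')(z) = Add(Add(-6, Mul(-1, 12)), Mul(-1, -97)) = Add(Add(-6, -12), 97) = Add(-18, 97) = 79)
Mul(Function('J')(Function('r')(-5, 1), L), Function('x')(114)) = Mul(0, 79) = 0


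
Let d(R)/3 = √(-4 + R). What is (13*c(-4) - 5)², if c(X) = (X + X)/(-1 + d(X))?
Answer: 9*(-660*√2 + 889*I)/(-71*I + 12*√2) ≈ -133.35 - 86.442*I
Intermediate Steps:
d(R) = 3*√(-4 + R)
c(X) = 2*X/(-1 + 3*√(-4 + X)) (c(X) = (X + X)/(-1 + 3*√(-4 + X)) = (2*X)/(-1 + 3*√(-4 + X)) = 2*X/(-1 + 3*√(-4 + X)))
(13*c(-4) - 5)² = (13*(2*(-4)/(-1 + 3*√(-4 - 4))) - 5)² = (13*(2*(-4)/(-1 + 3*√(-8))) - 5)² = (13*(2*(-4)/(-1 + 3*(2*I*√2))) - 5)² = (13*(2*(-4)/(-1 + 6*I*√2)) - 5)² = (13*(-8/(-1 + 6*I*√2)) - 5)² = (-104/(-1 + 6*I*√2) - 5)² = (-5 - 104/(-1 + 6*I*√2))²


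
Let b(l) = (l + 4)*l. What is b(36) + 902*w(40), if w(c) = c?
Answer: 37520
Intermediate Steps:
b(l) = l*(4 + l) (b(l) = (4 + l)*l = l*(4 + l))
b(36) + 902*w(40) = 36*(4 + 36) + 902*40 = 36*40 + 36080 = 1440 + 36080 = 37520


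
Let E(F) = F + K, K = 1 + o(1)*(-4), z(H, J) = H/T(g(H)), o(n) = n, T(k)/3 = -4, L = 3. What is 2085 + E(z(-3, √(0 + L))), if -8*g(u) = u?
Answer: 8329/4 ≈ 2082.3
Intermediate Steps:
g(u) = -u/8
T(k) = -12 (T(k) = 3*(-4) = -12)
z(H, J) = -H/12 (z(H, J) = H/(-12) = H*(-1/12) = -H/12)
K = -3 (K = 1 + 1*(-4) = 1 - 4 = -3)
E(F) = -3 + F (E(F) = F - 3 = -3 + F)
2085 + E(z(-3, √(0 + L))) = 2085 + (-3 - 1/12*(-3)) = 2085 + (-3 + ¼) = 2085 - 11/4 = 8329/4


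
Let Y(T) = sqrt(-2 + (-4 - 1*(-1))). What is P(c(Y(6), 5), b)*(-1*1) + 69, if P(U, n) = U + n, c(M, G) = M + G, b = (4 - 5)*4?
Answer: 68 - I*sqrt(5) ≈ 68.0 - 2.2361*I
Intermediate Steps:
b = -4 (b = -1*4 = -4)
Y(T) = I*sqrt(5) (Y(T) = sqrt(-2 + (-4 + 1)) = sqrt(-2 - 3) = sqrt(-5) = I*sqrt(5))
c(M, G) = G + M
P(c(Y(6), 5), b)*(-1*1) + 69 = ((5 + I*sqrt(5)) - 4)*(-1*1) + 69 = (1 + I*sqrt(5))*(-1) + 69 = (-1 - I*sqrt(5)) + 69 = 68 - I*sqrt(5)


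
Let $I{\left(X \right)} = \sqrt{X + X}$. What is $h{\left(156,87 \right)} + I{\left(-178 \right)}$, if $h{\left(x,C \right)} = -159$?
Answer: $-159 + 2 i \sqrt{89} \approx -159.0 + 18.868 i$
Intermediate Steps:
$I{\left(X \right)} = \sqrt{2} \sqrt{X}$ ($I{\left(X \right)} = \sqrt{2 X} = \sqrt{2} \sqrt{X}$)
$h{\left(156,87 \right)} + I{\left(-178 \right)} = -159 + \sqrt{2} \sqrt{-178} = -159 + \sqrt{2} i \sqrt{178} = -159 + 2 i \sqrt{89}$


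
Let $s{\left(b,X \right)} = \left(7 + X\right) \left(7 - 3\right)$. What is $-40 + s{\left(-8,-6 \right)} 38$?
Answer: $112$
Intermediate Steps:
$s{\left(b,X \right)} = 28 + 4 X$ ($s{\left(b,X \right)} = \left(7 + X\right) 4 = 28 + 4 X$)
$-40 + s{\left(-8,-6 \right)} 38 = -40 + \left(28 + 4 \left(-6\right)\right) 38 = -40 + \left(28 - 24\right) 38 = -40 + 4 \cdot 38 = -40 + 152 = 112$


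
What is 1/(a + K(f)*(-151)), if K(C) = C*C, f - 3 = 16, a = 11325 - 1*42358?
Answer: -1/85544 ≈ -1.1690e-5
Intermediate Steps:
a = -31033 (a = 11325 - 42358 = -31033)
f = 19 (f = 3 + 16 = 19)
K(C) = C**2
1/(a + K(f)*(-151)) = 1/(-31033 + 19**2*(-151)) = 1/(-31033 + 361*(-151)) = 1/(-31033 - 54511) = 1/(-85544) = -1/85544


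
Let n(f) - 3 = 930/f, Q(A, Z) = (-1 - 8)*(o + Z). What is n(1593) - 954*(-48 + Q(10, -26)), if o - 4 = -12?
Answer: -130694189/531 ≈ -2.4613e+5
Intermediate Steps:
o = -8 (o = 4 - 12 = -8)
Q(A, Z) = 72 - 9*Z (Q(A, Z) = (-1 - 8)*(-8 + Z) = -9*(-8 + Z) = 72 - 9*Z)
n(f) = 3 + 930/f
n(1593) - 954*(-48 + Q(10, -26)) = (3 + 930/1593) - 954*(-48 + (72 - 9*(-26))) = (3 + 930*(1/1593)) - 954*(-48 + (72 + 234)) = (3 + 310/531) - 954*(-48 + 306) = 1903/531 - 954*258 = 1903/531 - 1*246132 = 1903/531 - 246132 = -130694189/531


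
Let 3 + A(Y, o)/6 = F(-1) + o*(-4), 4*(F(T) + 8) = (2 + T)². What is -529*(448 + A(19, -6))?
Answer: -558095/2 ≈ -2.7905e+5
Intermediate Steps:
F(T) = -8 + (2 + T)²/4
A(Y, o) = -129/2 - 24*o (A(Y, o) = -18 + 6*((-8 + (2 - 1)²/4) + o*(-4)) = -18 + 6*((-8 + (¼)*1²) - 4*o) = -18 + 6*((-8 + (¼)*1) - 4*o) = -18 + 6*((-8 + ¼) - 4*o) = -18 + 6*(-31/4 - 4*o) = -18 + (-93/2 - 24*o) = -129/2 - 24*o)
-529*(448 + A(19, -6)) = -529*(448 + (-129/2 - 24*(-6))) = -529*(448 + (-129/2 + 144)) = -529*(448 + 159/2) = -529*1055/2 = -558095/2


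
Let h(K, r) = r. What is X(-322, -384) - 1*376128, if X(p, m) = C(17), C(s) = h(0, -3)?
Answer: -376131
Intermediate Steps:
C(s) = -3
X(p, m) = -3
X(-322, -384) - 1*376128 = -3 - 1*376128 = -3 - 376128 = -376131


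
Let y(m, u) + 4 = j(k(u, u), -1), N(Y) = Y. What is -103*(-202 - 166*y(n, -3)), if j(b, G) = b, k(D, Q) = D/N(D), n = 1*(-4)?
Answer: -30488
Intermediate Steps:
n = -4
k(D, Q) = 1 (k(D, Q) = D/D = 1)
y(m, u) = -3 (y(m, u) = -4 + 1 = -3)
-103*(-202 - 166*y(n, -3)) = -103*(-202 - 166*(-3)) = -103*(-202 + 498) = -103*296 = -30488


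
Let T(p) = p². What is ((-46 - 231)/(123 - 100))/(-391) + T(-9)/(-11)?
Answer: -725386/98923 ≈ -7.3328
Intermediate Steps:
((-46 - 231)/(123 - 100))/(-391) + T(-9)/(-11) = ((-46 - 231)/(123 - 100))/(-391) + (-9)²/(-11) = -277/23*(-1/391) + 81*(-1/11) = -277*1/23*(-1/391) - 81/11 = -277/23*(-1/391) - 81/11 = 277/8993 - 81/11 = -725386/98923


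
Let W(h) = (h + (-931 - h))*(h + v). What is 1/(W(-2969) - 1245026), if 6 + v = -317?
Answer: 1/1819826 ≈ 5.4950e-7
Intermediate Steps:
v = -323 (v = -6 - 317 = -323)
W(h) = 300713 - 931*h (W(h) = (h + (-931 - h))*(h - 323) = -931*(-323 + h) = 300713 - 931*h)
1/(W(-2969) - 1245026) = 1/((300713 - 931*(-2969)) - 1245026) = 1/((300713 + 2764139) - 1245026) = 1/(3064852 - 1245026) = 1/1819826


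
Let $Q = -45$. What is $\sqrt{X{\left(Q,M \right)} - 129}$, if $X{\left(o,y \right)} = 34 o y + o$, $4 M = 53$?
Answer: $\frac{i \sqrt{81786}}{2} \approx 142.99 i$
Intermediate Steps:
$M = \frac{53}{4}$ ($M = \frac{1}{4} \cdot 53 = \frac{53}{4} \approx 13.25$)
$X{\left(o,y \right)} = o + 34 o y$ ($X{\left(o,y \right)} = 34 o y + o = o + 34 o y$)
$\sqrt{X{\left(Q,M \right)} - 129} = \sqrt{- 45 \left(1 + 34 \cdot \frac{53}{4}\right) - 129} = \sqrt{- 45 \left(1 + \frac{901}{2}\right) - 129} = \sqrt{\left(-45\right) \frac{903}{2} - 129} = \sqrt{- \frac{40635}{2} - 129} = \sqrt{- \frac{40893}{2}} = \frac{i \sqrt{81786}}{2}$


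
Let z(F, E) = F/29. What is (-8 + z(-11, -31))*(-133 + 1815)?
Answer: -14094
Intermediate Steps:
z(F, E) = F/29 (z(F, E) = F*(1/29) = F/29)
(-8 + z(-11, -31))*(-133 + 1815) = (-8 + (1/29)*(-11))*(-133 + 1815) = (-8 - 11/29)*1682 = -243/29*1682 = -14094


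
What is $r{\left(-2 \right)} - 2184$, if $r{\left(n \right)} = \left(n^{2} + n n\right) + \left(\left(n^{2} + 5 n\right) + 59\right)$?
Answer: $-2123$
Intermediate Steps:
$r{\left(n \right)} = 59 + 3 n^{2} + 5 n$ ($r{\left(n \right)} = \left(n^{2} + n^{2}\right) + \left(59 + n^{2} + 5 n\right) = 2 n^{2} + \left(59 + n^{2} + 5 n\right) = 59 + 3 n^{2} + 5 n$)
$r{\left(-2 \right)} - 2184 = \left(59 + 3 \left(-2\right)^{2} + 5 \left(-2\right)\right) - 2184 = \left(59 + 3 \cdot 4 - 10\right) - 2184 = \left(59 + 12 - 10\right) - 2184 = 61 - 2184 = -2123$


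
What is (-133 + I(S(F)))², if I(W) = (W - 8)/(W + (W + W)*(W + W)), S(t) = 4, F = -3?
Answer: 5116644/289 ≈ 17705.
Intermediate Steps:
I(W) = (-8 + W)/(W + 4*W²) (I(W) = (-8 + W)/(W + (2*W)*(2*W)) = (-8 + W)/(W + 4*W²))
(-133 + I(S(F)))² = (-133 + (-8 + 4)/(4*(1 + 4*4)))² = (-133 + (¼)*(-4)/(1 + 16))² = (-133 + (¼)*(-4)/17)² = (-133 + (¼)*(1/17)*(-4))² = (-133 - 1/17)² = (-2262/17)² = 5116644/289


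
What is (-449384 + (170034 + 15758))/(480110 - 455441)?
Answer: -29288/2741 ≈ -10.685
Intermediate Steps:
(-449384 + (170034 + 15758))/(480110 - 455441) = (-449384 + 185792)/24669 = -263592*1/24669 = -29288/2741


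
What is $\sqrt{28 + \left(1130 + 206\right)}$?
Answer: $2 \sqrt{341} \approx 36.932$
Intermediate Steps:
$\sqrt{28 + \left(1130 + 206\right)} = \sqrt{28 + 1336} = \sqrt{1364} = 2 \sqrt{341}$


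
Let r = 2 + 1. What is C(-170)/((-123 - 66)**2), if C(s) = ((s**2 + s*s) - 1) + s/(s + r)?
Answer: 9652603/5965407 ≈ 1.6181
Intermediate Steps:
r = 3
C(s) = -1 + 2*s**2 + s/(3 + s) (C(s) = ((s**2 + s*s) - 1) + s/(s + 3) = ((s**2 + s**2) - 1) + s/(3 + s) = (2*s**2 - 1) + s/(3 + s) = (-1 + 2*s**2) + s/(3 + s) = -1 + 2*s**2 + s/(3 + s))
C(-170)/((-123 - 66)**2) = ((-3 + 2*(-170)**3 + 6*(-170)**2)/(3 - 170))/((-123 - 66)**2) = ((-3 + 2*(-4913000) + 6*28900)/(-167))/((-189)**2) = -(-3 - 9826000 + 173400)/167/35721 = -1/167*(-9652603)*(1/35721) = (9652603/167)*(1/35721) = 9652603/5965407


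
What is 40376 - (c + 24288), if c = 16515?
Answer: -427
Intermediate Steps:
40376 - (c + 24288) = 40376 - (16515 + 24288) = 40376 - 1*40803 = 40376 - 40803 = -427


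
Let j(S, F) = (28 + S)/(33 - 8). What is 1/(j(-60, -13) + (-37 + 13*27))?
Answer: 25/7818 ≈ 0.0031977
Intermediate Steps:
j(S, F) = 28/25 + S/25 (j(S, F) = (28 + S)/25 = (28 + S)*(1/25) = 28/25 + S/25)
1/(j(-60, -13) + (-37 + 13*27)) = 1/((28/25 + (1/25)*(-60)) + (-37 + 13*27)) = 1/((28/25 - 12/5) + (-37 + 351)) = 1/(-32/25 + 314) = 1/(7818/25) = 25/7818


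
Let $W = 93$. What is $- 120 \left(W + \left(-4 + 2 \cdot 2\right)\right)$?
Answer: $-11160$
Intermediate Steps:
$- 120 \left(W + \left(-4 + 2 \cdot 2\right)\right) = - 120 \left(93 + \left(-4 + 2 \cdot 2\right)\right) = - 120 \left(93 + \left(-4 + 4\right)\right) = - 120 \left(93 + 0\right) = \left(-120\right) 93 = -11160$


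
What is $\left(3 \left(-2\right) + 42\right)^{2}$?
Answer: $1296$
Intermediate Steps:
$\left(3 \left(-2\right) + 42\right)^{2} = \left(-6 + 42\right)^{2} = 36^{2} = 1296$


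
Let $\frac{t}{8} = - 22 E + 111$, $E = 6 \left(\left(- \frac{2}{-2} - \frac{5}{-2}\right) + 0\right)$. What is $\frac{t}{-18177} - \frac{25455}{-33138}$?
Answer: $\frac{61749671}{66927714} \approx 0.92263$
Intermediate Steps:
$E = 21$ ($E = 6 \left(\left(\left(-2\right) \left(- \frac{1}{2}\right) - - \frac{5}{2}\right) + 0\right) = 6 \left(\left(1 + \frac{5}{2}\right) + 0\right) = 6 \left(\frac{7}{2} + 0\right) = 6 \cdot \frac{7}{2} = 21$)
$t = -2808$ ($t = 8 \left(\left(-22\right) 21 + 111\right) = 8 \left(-462 + 111\right) = 8 \left(-351\right) = -2808$)
$\frac{t}{-18177} - \frac{25455}{-33138} = - \frac{2808}{-18177} - \frac{25455}{-33138} = \left(-2808\right) \left(- \frac{1}{18177}\right) - - \frac{8485}{11046} = \frac{936}{6059} + \frac{8485}{11046} = \frac{61749671}{66927714}$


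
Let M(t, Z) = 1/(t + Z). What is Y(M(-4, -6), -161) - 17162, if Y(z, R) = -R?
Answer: -17001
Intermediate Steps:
M(t, Z) = 1/(Z + t)
Y(M(-4, -6), -161) - 17162 = -1*(-161) - 17162 = 161 - 17162 = -17001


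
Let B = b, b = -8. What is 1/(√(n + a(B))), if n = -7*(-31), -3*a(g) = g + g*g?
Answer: √1785/595 ≈ 0.071007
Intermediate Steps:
B = -8
a(g) = -g/3 - g²/3 (a(g) = -(g + g*g)/3 = -(g + g²)/3 = -g/3 - g²/3)
n = 217
1/(√(n + a(B))) = 1/(√(217 - ⅓*(-8)*(1 - 8))) = 1/(√(217 - ⅓*(-8)*(-7))) = 1/(√(217 - 56/3)) = 1/(√(595/3)) = 1/(√1785/3) = √1785/595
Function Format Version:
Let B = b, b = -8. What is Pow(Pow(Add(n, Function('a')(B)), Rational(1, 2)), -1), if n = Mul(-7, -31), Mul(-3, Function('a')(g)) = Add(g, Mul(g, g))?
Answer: Mul(Rational(1, 595), Pow(1785, Rational(1, 2))) ≈ 0.071007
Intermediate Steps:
B = -8
Function('a')(g) = Add(Mul(Rational(-1, 3), g), Mul(Rational(-1, 3), Pow(g, 2))) (Function('a')(g) = Mul(Rational(-1, 3), Add(g, Mul(g, g))) = Mul(Rational(-1, 3), Add(g, Pow(g, 2))) = Add(Mul(Rational(-1, 3), g), Mul(Rational(-1, 3), Pow(g, 2))))
n = 217
Pow(Pow(Add(n, Function('a')(B)), Rational(1, 2)), -1) = Pow(Pow(Add(217, Mul(Rational(-1, 3), -8, Add(1, -8))), Rational(1, 2)), -1) = Pow(Pow(Add(217, Mul(Rational(-1, 3), -8, -7)), Rational(1, 2)), -1) = Pow(Pow(Add(217, Rational(-56, 3)), Rational(1, 2)), -1) = Pow(Pow(Rational(595, 3), Rational(1, 2)), -1) = Pow(Mul(Rational(1, 3), Pow(1785, Rational(1, 2))), -1) = Mul(Rational(1, 595), Pow(1785, Rational(1, 2)))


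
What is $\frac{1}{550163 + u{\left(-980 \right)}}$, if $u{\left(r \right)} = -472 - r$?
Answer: $\frac{1}{550671} \approx 1.816 \cdot 10^{-6}$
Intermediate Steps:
$\frac{1}{550163 + u{\left(-980 \right)}} = \frac{1}{550163 - -508} = \frac{1}{550163 + \left(-472 + 980\right)} = \frac{1}{550163 + 508} = \frac{1}{550671}$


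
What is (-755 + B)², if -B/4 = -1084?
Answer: 12823561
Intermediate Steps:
B = 4336 (B = -4*(-1084) = 4336)
(-755 + B)² = (-755 + 4336)² = 3581² = 12823561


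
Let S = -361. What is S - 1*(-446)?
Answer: 85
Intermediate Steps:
S - 1*(-446) = -361 - 1*(-446) = -361 + 446 = 85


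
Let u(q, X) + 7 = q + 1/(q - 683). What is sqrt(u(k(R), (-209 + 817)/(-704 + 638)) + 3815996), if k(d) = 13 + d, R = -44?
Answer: sqrt(1945360123854)/714 ≈ 1953.4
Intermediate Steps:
u(q, X) = -7 + q + 1/(-683 + q) (u(q, X) = -7 + (q + 1/(q - 683)) = -7 + (q + 1/(-683 + q)) = -7 + q + 1/(-683 + q))
sqrt(u(k(R), (-209 + 817)/(-704 + 638)) + 3815996) = sqrt((4782 + (13 - 44)**2 - 690*(13 - 44))/(-683 + (13 - 44)) + 3815996) = sqrt((4782 + (-31)**2 - 690*(-31))/(-683 - 31) + 3815996) = sqrt((4782 + 961 + 21390)/(-714) + 3815996) = sqrt(-1/714*27133 + 3815996) = sqrt(-27133/714 + 3815996) = sqrt(2724594011/714) = sqrt(1945360123854)/714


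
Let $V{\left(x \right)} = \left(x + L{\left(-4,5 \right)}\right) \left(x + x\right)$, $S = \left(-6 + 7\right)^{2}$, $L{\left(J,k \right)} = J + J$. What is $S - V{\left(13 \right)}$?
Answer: $-129$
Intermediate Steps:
$L{\left(J,k \right)} = 2 J$
$S = 1$ ($S = 1^{2} = 1$)
$V{\left(x \right)} = 2 x \left(-8 + x\right)$ ($V{\left(x \right)} = \left(x + 2 \left(-4\right)\right) \left(x + x\right) = \left(x - 8\right) 2 x = \left(-8 + x\right) 2 x = 2 x \left(-8 + x\right)$)
$S - V{\left(13 \right)} = 1 - 2 \cdot 13 \left(-8 + 13\right) = 1 - 2 \cdot 13 \cdot 5 = 1 - 130 = -129$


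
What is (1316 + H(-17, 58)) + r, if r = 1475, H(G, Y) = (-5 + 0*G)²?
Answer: 2816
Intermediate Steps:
H(G, Y) = 25 (H(G, Y) = (-5 + 0)² = (-5)² = 25)
(1316 + H(-17, 58)) + r = (1316 + 25) + 1475 = 1341 + 1475 = 2816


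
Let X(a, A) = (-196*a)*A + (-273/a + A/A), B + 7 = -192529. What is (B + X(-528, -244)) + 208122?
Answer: -4441445269/176 ≈ -2.5235e+7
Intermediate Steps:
B = -192536 (B = -7 - 192529 = -192536)
X(a, A) = 1 - 273/a - 196*A*a (X(a, A) = -196*A*a + (-273/a + 1) = -196*A*a + (1 - 273/a) = 1 - 273/a - 196*A*a)
(B + X(-528, -244)) + 208122 = (-192536 + (1 - 273/(-528) - 196*(-244)*(-528))) + 208122 = (-192536 + (1 - 273*(-1/528) - 25251072)) + 208122 = (-192536 + (1 + 91/176 - 25251072)) + 208122 = (-192536 - 4444188405/176) + 208122 = -4478074741/176 + 208122 = -4441445269/176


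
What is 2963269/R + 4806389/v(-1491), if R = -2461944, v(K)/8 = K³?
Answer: -233894556360653/194295082995972 ≈ -1.2038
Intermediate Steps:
v(K) = 8*K³
2963269/R + 4806389/v(-1491) = 2963269/(-2461944) + 4806389/((8*(-1491)³)) = 2963269*(-1/2461944) + 4806389/((8*(-3314613771))) = -2963269/2461944 + 4806389/(-26516910168) = -2963269/2461944 + 4806389*(-1/26516910168) = -2963269/2461944 - 686627/3788130024 = -233894556360653/194295082995972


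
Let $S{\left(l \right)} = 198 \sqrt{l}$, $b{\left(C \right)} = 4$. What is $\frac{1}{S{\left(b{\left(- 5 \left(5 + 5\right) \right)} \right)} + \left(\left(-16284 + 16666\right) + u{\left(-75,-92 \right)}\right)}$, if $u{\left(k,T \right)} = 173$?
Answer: $\frac{1}{951} \approx 0.0010515$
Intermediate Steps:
$\frac{1}{S{\left(b{\left(- 5 \left(5 + 5\right) \right)} \right)} + \left(\left(-16284 + 16666\right) + u{\left(-75,-92 \right)}\right)} = \frac{1}{198 \sqrt{4} + \left(\left(-16284 + 16666\right) + 173\right)} = \frac{1}{198 \cdot 2 + \left(382 + 173\right)} = \frac{1}{396 + 555} = \frac{1}{951}$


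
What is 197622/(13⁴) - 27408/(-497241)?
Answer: 33016186930/4733900067 ≈ 6.9744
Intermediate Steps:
197622/(13⁴) - 27408/(-497241) = 197622/28561 - 27408*(-1/497241) = 197622*(1/28561) + 9136/165747 = 197622/28561 + 9136/165747 = 33016186930/4733900067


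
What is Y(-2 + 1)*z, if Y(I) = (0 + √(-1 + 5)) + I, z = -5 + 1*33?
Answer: 28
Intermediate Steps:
z = 28 (z = -5 + 33 = 28)
Y(I) = 2 + I (Y(I) = (0 + √4) + I = (0 + 2) + I = 2 + I)
Y(-2 + 1)*z = (2 + (-2 + 1))*28 = (2 - 1)*28 = 1*28 = 28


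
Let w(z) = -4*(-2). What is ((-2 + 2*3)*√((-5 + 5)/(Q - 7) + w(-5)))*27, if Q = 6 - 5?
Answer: 216*√2 ≈ 305.47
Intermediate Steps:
Q = 1
w(z) = 8
((-2 + 2*3)*√((-5 + 5)/(Q - 7) + w(-5)))*27 = ((-2 + 2*3)*√((-5 + 5)/(1 - 7) + 8))*27 = ((-2 + 6)*√(0/(-6) + 8))*27 = (4*√(0*(-⅙) + 8))*27 = (4*√(0 + 8))*27 = (4*√8)*27 = (4*(2*√2))*27 = (8*√2)*27 = 216*√2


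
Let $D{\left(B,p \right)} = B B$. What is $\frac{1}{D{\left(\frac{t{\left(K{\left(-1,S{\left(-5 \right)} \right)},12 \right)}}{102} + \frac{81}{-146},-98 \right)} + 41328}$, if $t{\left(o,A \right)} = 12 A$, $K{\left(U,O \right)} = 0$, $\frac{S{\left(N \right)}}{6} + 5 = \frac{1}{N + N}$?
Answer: $\frac{6160324}{254598394401} \approx 2.4196 \cdot 10^{-5}$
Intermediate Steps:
$S{\left(N \right)} = -30 + \frac{3}{N}$ ($S{\left(N \right)} = -30 + \frac{6}{N + N} = -30 + \frac{6}{2 N} = -30 + 6 \frac{1}{2 N} = -30 + \frac{3}{N}$)
$D{\left(B,p \right)} = B^{2}$
$\frac{1}{D{\left(\frac{t{\left(K{\left(-1,S{\left(-5 \right)} \right)},12 \right)}}{102} + \frac{81}{-146},-98 \right)} + 41328} = \frac{1}{\left(\frac{12 \cdot 12}{102} + \frac{81}{-146}\right)^{2} + 41328} = \frac{1}{\left(144 \cdot \frac{1}{102} + 81 \left(- \frac{1}{146}\right)\right)^{2} + 41328} = \frac{1}{\left(\frac{24}{17} - \frac{81}{146}\right)^{2} + 41328} = \frac{1}{\left(\frac{2127}{2482}\right)^{2} + 41328} = \frac{1}{\frac{4524129}{6160324} + 41328} = \frac{1}{\frac{254598394401}{6160324}} = \frac{6160324}{254598394401}$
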